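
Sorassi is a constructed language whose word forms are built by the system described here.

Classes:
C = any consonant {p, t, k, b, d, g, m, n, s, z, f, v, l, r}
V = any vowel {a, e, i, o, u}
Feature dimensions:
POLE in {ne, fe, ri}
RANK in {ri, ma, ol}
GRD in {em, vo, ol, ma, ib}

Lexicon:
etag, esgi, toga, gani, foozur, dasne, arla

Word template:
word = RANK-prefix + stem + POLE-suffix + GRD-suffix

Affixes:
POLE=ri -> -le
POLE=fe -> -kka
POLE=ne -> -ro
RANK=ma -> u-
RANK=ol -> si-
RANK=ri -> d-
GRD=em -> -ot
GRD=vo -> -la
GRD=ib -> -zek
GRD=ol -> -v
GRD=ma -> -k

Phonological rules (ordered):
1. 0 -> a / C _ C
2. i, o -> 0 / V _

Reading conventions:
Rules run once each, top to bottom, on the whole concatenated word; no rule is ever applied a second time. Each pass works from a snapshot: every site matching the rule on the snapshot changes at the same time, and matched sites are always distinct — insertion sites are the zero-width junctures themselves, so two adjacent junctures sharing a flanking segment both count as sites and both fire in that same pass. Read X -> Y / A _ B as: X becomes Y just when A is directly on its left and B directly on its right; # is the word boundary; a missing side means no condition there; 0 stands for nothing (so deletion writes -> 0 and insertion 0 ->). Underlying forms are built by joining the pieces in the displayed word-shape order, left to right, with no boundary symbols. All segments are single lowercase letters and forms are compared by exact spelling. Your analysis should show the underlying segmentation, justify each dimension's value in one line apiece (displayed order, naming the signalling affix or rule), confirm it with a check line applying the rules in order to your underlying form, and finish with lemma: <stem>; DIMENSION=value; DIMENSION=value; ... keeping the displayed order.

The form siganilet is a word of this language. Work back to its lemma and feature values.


underlying: si-gani-le-ot
POLE=ri - signalled by the affix -le
RANK=ol - signalled by the affix si-
GRD=em - signalled by the affix -ot
check: siganileot -> siganileot -> siganilet
lemma: gani; POLE=ri; RANK=ol; GRD=em


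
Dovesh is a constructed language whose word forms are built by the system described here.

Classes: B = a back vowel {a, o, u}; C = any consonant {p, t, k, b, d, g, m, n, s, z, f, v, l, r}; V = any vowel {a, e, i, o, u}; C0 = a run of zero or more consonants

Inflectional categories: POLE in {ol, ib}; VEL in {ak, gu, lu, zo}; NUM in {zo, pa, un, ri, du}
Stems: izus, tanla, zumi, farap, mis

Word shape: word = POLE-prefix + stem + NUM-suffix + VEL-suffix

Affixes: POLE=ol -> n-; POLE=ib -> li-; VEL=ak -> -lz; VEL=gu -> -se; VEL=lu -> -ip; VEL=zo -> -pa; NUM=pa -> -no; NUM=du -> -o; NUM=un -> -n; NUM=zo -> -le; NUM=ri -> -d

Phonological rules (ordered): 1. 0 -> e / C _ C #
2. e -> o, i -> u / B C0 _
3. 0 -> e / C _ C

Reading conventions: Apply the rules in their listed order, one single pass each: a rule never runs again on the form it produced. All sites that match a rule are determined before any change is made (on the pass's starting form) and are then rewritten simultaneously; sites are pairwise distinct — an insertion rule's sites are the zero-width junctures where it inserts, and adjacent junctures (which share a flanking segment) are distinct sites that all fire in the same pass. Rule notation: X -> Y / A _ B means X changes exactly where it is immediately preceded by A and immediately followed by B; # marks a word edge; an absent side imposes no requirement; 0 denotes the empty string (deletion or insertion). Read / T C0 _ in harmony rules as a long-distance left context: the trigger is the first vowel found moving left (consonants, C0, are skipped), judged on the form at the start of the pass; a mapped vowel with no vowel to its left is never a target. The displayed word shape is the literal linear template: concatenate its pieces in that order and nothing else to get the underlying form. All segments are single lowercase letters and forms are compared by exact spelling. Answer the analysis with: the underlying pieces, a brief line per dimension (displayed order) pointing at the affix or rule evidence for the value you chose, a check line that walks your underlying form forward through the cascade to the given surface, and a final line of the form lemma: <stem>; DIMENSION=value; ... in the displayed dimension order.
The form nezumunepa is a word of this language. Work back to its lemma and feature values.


underlying: n-zumi-n-pa
POLE=ol - signalled by the affix n-
VEL=zo - signalled by the affix -pa
NUM=un - signalled by the affix -n
check: nzuminpa -> nzuminpa -> nzumunpa -> nezumunepa
lemma: zumi; POLE=ol; VEL=zo; NUM=un


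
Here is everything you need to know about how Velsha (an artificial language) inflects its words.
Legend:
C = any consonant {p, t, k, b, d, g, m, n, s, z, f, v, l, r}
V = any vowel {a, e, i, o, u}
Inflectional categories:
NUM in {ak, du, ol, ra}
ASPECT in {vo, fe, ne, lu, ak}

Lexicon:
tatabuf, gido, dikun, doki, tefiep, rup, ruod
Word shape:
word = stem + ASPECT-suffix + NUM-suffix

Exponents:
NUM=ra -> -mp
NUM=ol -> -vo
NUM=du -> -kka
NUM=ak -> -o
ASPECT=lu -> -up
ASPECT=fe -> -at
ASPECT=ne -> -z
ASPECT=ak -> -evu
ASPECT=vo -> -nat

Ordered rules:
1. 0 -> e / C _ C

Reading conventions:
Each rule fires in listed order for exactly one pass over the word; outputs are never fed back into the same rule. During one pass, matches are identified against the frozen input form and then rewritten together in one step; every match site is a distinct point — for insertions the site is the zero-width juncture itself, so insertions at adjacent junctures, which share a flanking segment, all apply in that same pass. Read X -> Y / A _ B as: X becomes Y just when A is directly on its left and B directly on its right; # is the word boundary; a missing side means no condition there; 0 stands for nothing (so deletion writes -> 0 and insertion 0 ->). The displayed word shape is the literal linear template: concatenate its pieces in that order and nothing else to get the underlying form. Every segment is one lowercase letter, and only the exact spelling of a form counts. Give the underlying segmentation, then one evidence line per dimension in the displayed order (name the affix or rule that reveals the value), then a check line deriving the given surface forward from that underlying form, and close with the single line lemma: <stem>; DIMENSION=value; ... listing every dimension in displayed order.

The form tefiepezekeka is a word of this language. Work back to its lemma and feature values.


underlying: tefiep-z-kka
NUM=du - signalled by the affix -kka
ASPECT=ne - signalled by the affix -z
check: tefiepzkka -> tefiepezekeka
lemma: tefiep; NUM=du; ASPECT=ne


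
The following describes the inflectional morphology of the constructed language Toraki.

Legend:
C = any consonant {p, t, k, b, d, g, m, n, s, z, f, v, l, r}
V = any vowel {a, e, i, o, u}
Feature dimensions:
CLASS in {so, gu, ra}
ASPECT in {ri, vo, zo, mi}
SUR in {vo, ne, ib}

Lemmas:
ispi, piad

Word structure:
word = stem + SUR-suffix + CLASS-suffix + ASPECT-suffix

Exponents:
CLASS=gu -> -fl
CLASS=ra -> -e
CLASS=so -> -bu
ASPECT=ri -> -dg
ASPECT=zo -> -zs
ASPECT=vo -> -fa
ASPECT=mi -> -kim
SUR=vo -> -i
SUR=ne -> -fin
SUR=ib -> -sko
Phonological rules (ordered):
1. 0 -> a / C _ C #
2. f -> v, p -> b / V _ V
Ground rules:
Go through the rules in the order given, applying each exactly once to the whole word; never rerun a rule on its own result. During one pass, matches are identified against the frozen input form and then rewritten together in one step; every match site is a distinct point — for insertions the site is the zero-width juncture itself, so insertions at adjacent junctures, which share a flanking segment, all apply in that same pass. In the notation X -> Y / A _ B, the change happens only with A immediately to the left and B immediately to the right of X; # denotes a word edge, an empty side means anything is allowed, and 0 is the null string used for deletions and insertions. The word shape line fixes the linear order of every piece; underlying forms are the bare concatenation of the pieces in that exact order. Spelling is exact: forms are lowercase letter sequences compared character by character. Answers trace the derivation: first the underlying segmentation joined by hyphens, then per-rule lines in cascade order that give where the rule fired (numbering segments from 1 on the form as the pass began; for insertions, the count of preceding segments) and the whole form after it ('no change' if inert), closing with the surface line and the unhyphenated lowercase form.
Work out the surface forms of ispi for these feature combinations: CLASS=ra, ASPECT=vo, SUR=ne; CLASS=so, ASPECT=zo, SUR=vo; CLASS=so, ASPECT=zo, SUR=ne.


cell CLASS=ra, ASPECT=vo, SUR=ne:
underlying: ispi-fin-e-fa
1. 0 -> a / C _ C #: no change
2. f -> v, p -> b / V _ V: fires at position(s) 5, 9: ispivineva
surface: ispivineva

cell CLASS=so, ASPECT=zo, SUR=vo:
underlying: ispi-i-bu-zs
1. 0 -> a / C _ C #: inserts after position(s) 8: ispiibuzas
2. f -> v, p -> b / V _ V: no change
surface: ispiibuzas

cell CLASS=so, ASPECT=zo, SUR=ne:
underlying: ispi-fin-bu-zs
1. 0 -> a / C _ C #: inserts after position(s) 10: ispifinbuzas
2. f -> v, p -> b / V _ V: fires at position(s) 5: ispivinbuzas
surface: ispivinbuzas


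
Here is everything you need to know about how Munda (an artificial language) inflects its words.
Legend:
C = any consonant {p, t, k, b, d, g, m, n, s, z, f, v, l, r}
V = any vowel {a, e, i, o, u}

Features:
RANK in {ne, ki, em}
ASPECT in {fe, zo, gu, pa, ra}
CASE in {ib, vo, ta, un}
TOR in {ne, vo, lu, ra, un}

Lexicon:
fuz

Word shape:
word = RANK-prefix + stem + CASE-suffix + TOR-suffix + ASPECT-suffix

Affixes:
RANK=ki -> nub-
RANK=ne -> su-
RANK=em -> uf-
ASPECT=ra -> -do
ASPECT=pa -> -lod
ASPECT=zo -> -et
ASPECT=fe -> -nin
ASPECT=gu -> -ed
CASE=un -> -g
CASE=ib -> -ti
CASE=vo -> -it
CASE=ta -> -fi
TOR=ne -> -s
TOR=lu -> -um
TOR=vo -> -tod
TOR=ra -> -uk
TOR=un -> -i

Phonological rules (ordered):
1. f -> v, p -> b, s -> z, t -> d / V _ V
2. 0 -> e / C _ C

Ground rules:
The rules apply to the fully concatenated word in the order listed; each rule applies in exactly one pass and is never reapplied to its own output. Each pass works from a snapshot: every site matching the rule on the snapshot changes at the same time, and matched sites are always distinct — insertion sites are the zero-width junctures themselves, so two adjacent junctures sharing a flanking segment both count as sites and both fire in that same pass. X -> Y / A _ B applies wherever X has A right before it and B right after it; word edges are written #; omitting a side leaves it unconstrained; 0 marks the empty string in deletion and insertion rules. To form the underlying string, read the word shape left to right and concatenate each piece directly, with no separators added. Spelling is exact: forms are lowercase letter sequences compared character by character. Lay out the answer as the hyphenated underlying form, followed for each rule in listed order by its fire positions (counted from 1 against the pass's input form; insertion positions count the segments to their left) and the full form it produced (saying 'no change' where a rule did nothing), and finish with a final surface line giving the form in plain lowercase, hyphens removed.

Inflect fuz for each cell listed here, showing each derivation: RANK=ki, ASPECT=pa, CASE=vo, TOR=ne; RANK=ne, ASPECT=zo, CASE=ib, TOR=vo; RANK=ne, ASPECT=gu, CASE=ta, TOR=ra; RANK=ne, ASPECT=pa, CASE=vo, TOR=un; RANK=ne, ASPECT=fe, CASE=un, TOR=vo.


cell RANK=ki, ASPECT=pa, CASE=vo, TOR=ne:
underlying: nub-fuz-it-s-lod
1. f -> v, p -> b, s -> z, t -> d / V _ V: no change
2. 0 -> e / C _ C: inserts after position(s) 3, 8, 9: nubefuziteselod
surface: nubefuziteselod

cell RANK=ne, ASPECT=zo, CASE=ib, TOR=vo:
underlying: su-fuz-ti-tod-et
1. f -> v, p -> b, s -> z, t -> d / V _ V: fires at position(s) 3, 8: suvuztidodet
2. 0 -> e / C _ C: inserts after position(s) 5: suvuzetidodet
surface: suvuzetidodet

cell RANK=ne, ASPECT=gu, CASE=ta, TOR=ra:
underlying: su-fuz-fi-uk-ed
1. f -> v, p -> b, s -> z, t -> d / V _ V: fires at position(s) 3: suvuzfiuked
2. 0 -> e / C _ C: inserts after position(s) 5: suvuzefiuked
surface: suvuzefiuked

cell RANK=ne, ASPECT=pa, CASE=vo, TOR=un:
underlying: su-fuz-it-i-lod
1. f -> v, p -> b, s -> z, t -> d / V _ V: fires at position(s) 3, 7: suvuzidilod
2. 0 -> e / C _ C: no change
surface: suvuzidilod

cell RANK=ne, ASPECT=fe, CASE=un, TOR=vo:
underlying: su-fuz-g-tod-nin
1. f -> v, p -> b, s -> z, t -> d / V _ V: fires at position(s) 3: suvuzgtodnin
2. 0 -> e / C _ C: inserts after position(s) 5, 6, 9: suvuzegetodenin
surface: suvuzegetodenin


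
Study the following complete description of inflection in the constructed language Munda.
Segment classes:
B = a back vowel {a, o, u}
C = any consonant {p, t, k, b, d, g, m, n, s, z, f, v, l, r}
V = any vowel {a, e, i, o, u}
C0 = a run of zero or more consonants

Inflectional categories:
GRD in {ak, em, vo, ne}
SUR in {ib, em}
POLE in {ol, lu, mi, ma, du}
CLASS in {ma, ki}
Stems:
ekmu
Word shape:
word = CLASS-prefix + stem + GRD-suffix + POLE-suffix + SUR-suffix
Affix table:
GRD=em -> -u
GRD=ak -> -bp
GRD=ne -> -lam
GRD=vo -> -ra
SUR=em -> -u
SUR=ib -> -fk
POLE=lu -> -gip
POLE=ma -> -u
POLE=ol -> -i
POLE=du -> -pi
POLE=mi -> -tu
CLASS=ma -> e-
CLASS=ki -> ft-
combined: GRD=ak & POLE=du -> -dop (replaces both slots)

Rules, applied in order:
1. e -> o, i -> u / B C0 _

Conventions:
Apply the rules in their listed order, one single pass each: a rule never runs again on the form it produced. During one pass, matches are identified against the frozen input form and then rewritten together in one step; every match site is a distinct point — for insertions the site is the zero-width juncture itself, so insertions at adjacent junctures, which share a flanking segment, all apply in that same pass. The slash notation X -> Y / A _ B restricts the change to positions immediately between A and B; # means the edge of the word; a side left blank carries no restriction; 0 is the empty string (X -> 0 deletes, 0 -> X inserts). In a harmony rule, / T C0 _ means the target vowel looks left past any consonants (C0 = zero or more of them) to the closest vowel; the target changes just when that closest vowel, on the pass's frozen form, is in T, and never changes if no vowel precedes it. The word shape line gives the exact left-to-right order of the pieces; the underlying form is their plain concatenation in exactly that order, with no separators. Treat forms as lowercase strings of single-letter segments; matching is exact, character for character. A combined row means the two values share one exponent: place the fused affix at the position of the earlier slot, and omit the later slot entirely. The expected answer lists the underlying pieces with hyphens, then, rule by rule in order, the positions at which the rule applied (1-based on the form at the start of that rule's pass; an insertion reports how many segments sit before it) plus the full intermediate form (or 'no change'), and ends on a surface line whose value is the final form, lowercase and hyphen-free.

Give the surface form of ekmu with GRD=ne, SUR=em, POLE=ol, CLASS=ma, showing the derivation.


underlying: e-ekmu-lam-i-u
1. e -> o, i -> u / B C0 _: fires at position(s) 9: eekmulamuu
surface: eekmulamuu


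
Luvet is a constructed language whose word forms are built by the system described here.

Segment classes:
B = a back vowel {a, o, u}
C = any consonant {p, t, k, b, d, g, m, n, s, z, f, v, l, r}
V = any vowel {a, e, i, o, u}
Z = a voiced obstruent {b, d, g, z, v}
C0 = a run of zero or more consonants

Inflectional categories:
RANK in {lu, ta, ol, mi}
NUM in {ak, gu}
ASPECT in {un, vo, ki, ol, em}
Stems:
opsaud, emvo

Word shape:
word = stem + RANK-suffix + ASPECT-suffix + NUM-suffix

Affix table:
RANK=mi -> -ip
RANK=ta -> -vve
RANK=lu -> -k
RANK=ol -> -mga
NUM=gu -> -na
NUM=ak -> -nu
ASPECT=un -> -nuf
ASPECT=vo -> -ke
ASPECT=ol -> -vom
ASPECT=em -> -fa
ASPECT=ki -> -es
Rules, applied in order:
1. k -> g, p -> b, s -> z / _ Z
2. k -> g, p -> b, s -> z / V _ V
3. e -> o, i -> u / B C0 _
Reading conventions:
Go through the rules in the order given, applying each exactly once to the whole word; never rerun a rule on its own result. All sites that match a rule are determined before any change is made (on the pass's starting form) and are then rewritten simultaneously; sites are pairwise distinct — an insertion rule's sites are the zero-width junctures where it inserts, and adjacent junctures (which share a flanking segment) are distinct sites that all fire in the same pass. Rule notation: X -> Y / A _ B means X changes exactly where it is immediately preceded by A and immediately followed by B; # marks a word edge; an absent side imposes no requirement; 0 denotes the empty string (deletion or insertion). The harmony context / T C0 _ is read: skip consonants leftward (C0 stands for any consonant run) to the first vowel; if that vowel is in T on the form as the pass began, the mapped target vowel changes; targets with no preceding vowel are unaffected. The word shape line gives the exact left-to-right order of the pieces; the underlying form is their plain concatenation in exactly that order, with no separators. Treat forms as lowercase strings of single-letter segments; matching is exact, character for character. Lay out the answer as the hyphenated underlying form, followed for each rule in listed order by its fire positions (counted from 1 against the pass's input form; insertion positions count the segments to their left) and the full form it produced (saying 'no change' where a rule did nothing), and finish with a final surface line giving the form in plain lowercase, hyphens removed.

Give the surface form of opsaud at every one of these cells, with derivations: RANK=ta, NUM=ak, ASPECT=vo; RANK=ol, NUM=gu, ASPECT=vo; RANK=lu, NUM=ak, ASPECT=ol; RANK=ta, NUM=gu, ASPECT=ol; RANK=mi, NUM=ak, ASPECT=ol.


cell RANK=ta, NUM=ak, ASPECT=vo:
underlying: opsaud-vve-ke-nu
1. k -> g, p -> b, s -> z / _ Z: no change
2. k -> g, p -> b, s -> z / V _ V: fires at position(s) 10: opsaudvvegenu
3. e -> o, i -> u / B C0 _: fires at position(s) 9: opsaudvvogenu
surface: opsaudvvogenu

cell RANK=ol, NUM=gu, ASPECT=vo:
underlying: opsaud-mga-ke-na
1. k -> g, p -> b, s -> z / _ Z: no change
2. k -> g, p -> b, s -> z / V _ V: fires at position(s) 10: opsaudmgagena
3. e -> o, i -> u / B C0 _: fires at position(s) 11: opsaudmgagona
surface: opsaudmgagona

cell RANK=lu, NUM=ak, ASPECT=ol:
underlying: opsaud-k-vom-nu
1. k -> g, p -> b, s -> z / _ Z: fires at position(s) 7: opsaudgvomnu
2. k -> g, p -> b, s -> z / V _ V: no change
3. e -> o, i -> u / B C0 _: no change
surface: opsaudgvomnu

cell RANK=ta, NUM=gu, ASPECT=ol:
underlying: opsaud-vve-vom-na
1. k -> g, p -> b, s -> z / _ Z: no change
2. k -> g, p -> b, s -> z / V _ V: no change
3. e -> o, i -> u / B C0 _: fires at position(s) 9: opsaudvvovomna
surface: opsaudvvovomna

cell RANK=mi, NUM=ak, ASPECT=ol:
underlying: opsaud-ip-vom-nu
1. k -> g, p -> b, s -> z / _ Z: fires at position(s) 8: opsaudibvomnu
2. k -> g, p -> b, s -> z / V _ V: no change
3. e -> o, i -> u / B C0 _: fires at position(s) 7: opsaudubvomnu
surface: opsaudubvomnu


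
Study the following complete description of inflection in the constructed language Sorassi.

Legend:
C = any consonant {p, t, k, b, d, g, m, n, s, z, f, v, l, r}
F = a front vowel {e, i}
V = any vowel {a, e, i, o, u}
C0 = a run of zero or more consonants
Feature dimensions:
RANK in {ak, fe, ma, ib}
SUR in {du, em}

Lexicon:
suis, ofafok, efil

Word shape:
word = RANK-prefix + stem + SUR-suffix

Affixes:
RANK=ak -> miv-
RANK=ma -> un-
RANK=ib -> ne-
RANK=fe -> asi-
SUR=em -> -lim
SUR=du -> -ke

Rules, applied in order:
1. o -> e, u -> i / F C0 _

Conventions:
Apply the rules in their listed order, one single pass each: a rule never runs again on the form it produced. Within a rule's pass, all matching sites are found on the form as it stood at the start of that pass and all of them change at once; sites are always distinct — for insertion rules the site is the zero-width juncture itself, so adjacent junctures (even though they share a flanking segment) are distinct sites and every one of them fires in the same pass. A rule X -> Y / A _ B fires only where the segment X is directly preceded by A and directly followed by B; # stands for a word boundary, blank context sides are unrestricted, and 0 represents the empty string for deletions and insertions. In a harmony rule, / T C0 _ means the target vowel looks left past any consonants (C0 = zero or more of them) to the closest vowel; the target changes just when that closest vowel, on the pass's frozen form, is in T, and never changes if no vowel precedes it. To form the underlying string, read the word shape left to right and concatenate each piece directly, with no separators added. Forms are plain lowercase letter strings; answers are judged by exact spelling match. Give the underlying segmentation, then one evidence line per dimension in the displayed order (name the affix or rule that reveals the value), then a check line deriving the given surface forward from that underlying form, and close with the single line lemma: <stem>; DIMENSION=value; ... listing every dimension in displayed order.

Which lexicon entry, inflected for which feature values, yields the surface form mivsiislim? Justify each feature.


underlying: miv-suis-lim
RANK=ak - signalled by the affix miv-
SUR=em - signalled by the affix -lim
check: mivsuislim -> mivsiislim
lemma: suis; RANK=ak; SUR=em


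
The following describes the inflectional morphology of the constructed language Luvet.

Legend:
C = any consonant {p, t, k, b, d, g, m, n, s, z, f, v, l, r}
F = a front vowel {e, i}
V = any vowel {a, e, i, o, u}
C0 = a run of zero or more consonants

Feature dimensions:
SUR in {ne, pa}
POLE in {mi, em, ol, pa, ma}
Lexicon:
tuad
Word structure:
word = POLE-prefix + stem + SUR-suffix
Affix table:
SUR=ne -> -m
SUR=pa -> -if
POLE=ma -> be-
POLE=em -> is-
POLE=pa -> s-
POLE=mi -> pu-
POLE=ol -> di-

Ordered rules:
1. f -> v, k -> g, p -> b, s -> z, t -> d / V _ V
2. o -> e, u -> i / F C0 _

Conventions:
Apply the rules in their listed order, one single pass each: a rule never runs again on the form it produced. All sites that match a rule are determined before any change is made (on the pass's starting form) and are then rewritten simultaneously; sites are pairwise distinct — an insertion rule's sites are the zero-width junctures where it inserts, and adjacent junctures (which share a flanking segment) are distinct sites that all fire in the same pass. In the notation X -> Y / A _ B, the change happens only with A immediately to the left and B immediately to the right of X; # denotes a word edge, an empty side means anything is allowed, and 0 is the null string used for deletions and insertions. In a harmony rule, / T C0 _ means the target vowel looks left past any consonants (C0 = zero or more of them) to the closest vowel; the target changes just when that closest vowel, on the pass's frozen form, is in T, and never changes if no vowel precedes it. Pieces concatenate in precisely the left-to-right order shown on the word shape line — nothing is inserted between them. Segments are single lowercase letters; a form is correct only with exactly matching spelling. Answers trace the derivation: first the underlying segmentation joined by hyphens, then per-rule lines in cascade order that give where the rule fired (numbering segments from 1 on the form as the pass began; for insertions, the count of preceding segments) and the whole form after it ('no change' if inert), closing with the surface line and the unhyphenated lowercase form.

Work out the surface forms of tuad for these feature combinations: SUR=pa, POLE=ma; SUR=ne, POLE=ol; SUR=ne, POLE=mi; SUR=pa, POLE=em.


cell SUR=pa, POLE=ma:
underlying: be-tuad-if
1. f -> v, k -> g, p -> b, s -> z, t -> d / V _ V: fires at position(s) 3: beduadif
2. o -> e, u -> i / F C0 _: fires at position(s) 4: bediadif
surface: bediadif

cell SUR=ne, POLE=ol:
underlying: di-tuad-m
1. f -> v, k -> g, p -> b, s -> z, t -> d / V _ V: fires at position(s) 3: diduadm
2. o -> e, u -> i / F C0 _: fires at position(s) 4: didiadm
surface: didiadm

cell SUR=ne, POLE=mi:
underlying: pu-tuad-m
1. f -> v, k -> g, p -> b, s -> z, t -> d / V _ V: fires at position(s) 3: puduadm
2. o -> e, u -> i / F C0 _: no change
surface: puduadm

cell SUR=pa, POLE=em:
underlying: is-tuad-if
1. f -> v, k -> g, p -> b, s -> z, t -> d / V _ V: no change
2. o -> e, u -> i / F C0 _: fires at position(s) 4: istiadif
surface: istiadif


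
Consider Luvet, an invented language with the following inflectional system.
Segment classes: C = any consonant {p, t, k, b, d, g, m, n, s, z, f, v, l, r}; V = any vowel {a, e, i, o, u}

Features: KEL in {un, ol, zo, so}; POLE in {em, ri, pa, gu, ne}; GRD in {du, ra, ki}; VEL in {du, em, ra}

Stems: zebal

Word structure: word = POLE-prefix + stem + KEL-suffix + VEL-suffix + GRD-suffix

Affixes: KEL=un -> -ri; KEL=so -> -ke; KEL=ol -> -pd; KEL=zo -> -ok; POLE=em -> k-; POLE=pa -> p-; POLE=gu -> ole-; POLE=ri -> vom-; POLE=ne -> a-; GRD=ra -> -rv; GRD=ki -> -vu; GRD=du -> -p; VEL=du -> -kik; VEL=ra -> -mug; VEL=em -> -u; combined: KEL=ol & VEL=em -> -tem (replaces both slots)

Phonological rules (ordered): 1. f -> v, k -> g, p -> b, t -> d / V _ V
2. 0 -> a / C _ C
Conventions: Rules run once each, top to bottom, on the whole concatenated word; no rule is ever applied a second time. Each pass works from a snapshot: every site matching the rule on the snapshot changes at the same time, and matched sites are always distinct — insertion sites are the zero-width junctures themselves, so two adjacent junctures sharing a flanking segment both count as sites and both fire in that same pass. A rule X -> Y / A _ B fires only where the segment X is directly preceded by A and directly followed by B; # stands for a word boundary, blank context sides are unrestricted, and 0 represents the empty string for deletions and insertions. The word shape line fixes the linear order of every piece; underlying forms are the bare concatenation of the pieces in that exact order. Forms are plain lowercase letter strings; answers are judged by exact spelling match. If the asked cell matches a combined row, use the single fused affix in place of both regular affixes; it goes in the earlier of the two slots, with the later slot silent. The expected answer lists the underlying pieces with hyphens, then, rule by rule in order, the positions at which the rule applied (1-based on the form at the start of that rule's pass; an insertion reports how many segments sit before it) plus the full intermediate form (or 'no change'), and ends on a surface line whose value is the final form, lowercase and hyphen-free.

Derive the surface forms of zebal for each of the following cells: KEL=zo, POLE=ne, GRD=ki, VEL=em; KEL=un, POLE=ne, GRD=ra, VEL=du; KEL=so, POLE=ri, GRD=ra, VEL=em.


cell KEL=zo, POLE=ne, GRD=ki, VEL=em:
underlying: a-zebal-ok-u-vu
1. f -> v, k -> g, p -> b, t -> d / V _ V: fires at position(s) 8: azebaloguvu
2. 0 -> a / C _ C: no change
surface: azebaloguvu

cell KEL=un, POLE=ne, GRD=ra, VEL=du:
underlying: a-zebal-ri-kik-rv
1. f -> v, k -> g, p -> b, t -> d / V _ V: fires at position(s) 9: azebalrigikrv
2. 0 -> a / C _ C: inserts after position(s) 6, 11, 12: azebalarigikarav
surface: azebalarigikarav

cell KEL=so, POLE=ri, GRD=ra, VEL=em:
underlying: vom-zebal-ke-u-rv
1. f -> v, k -> g, p -> b, t -> d / V _ V: no change
2. 0 -> a / C _ C: inserts after position(s) 3, 8, 12: vomazebalakeurav
surface: vomazebalakeurav


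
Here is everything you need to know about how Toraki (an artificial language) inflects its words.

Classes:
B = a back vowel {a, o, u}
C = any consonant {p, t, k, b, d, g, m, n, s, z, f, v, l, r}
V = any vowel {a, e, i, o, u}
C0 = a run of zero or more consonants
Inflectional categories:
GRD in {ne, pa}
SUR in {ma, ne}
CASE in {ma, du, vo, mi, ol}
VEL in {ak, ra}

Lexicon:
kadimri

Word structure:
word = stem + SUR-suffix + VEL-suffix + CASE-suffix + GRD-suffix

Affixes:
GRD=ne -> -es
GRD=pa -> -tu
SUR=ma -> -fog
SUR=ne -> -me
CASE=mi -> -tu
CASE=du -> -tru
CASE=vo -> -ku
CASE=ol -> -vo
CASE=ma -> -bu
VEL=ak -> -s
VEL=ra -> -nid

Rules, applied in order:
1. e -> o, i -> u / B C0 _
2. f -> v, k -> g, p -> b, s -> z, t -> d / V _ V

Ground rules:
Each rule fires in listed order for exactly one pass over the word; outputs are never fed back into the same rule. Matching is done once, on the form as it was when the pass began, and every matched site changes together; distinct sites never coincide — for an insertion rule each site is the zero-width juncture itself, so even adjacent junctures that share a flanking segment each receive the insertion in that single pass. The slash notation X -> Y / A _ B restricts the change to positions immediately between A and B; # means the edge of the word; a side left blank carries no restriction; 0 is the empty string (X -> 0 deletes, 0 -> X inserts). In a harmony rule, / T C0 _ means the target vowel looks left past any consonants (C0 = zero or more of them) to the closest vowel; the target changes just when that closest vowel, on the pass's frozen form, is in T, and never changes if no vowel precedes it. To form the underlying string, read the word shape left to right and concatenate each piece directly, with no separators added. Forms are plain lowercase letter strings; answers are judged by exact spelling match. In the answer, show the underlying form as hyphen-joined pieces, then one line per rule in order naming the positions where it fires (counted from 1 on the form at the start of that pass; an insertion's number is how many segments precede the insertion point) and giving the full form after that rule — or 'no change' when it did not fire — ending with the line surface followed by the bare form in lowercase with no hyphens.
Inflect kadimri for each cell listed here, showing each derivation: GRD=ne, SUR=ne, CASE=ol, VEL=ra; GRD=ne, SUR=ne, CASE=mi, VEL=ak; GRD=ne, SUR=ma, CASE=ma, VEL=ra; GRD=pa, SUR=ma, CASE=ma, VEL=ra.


cell GRD=ne, SUR=ne, CASE=ol, VEL=ra:
underlying: kadimri-me-nid-vo-es
1. e -> o, i -> u / B C0 _: fires at position(s) 4, 15: kadumrimenidvoos
2. f -> v, k -> g, p -> b, s -> z, t -> d / V _ V: no change
surface: kadumrimenidvoos

cell GRD=ne, SUR=ne, CASE=mi, VEL=ak:
underlying: kadimri-me-s-tu-es
1. e -> o, i -> u / B C0 _: fires at position(s) 4, 13: kadumrimestuos
2. f -> v, k -> g, p -> b, s -> z, t -> d / V _ V: no change
surface: kadumrimestuos

cell GRD=ne, SUR=ma, CASE=ma, VEL=ra:
underlying: kadimri-fog-nid-bu-es
1. e -> o, i -> u / B C0 _: fires at position(s) 4, 12, 16: kadumrifognudbuos
2. f -> v, k -> g, p -> b, s -> z, t -> d / V _ V: fires at position(s) 8: kadumrivognudbuos
surface: kadumrivognudbuos

cell GRD=pa, SUR=ma, CASE=ma, VEL=ra:
underlying: kadimri-fog-nid-bu-tu
1. e -> o, i -> u / B C0 _: fires at position(s) 4, 12: kadumrifognudbutu
2. f -> v, k -> g, p -> b, s -> z, t -> d / V _ V: fires at position(s) 8, 16: kadumrivognudbudu
surface: kadumrivognudbudu


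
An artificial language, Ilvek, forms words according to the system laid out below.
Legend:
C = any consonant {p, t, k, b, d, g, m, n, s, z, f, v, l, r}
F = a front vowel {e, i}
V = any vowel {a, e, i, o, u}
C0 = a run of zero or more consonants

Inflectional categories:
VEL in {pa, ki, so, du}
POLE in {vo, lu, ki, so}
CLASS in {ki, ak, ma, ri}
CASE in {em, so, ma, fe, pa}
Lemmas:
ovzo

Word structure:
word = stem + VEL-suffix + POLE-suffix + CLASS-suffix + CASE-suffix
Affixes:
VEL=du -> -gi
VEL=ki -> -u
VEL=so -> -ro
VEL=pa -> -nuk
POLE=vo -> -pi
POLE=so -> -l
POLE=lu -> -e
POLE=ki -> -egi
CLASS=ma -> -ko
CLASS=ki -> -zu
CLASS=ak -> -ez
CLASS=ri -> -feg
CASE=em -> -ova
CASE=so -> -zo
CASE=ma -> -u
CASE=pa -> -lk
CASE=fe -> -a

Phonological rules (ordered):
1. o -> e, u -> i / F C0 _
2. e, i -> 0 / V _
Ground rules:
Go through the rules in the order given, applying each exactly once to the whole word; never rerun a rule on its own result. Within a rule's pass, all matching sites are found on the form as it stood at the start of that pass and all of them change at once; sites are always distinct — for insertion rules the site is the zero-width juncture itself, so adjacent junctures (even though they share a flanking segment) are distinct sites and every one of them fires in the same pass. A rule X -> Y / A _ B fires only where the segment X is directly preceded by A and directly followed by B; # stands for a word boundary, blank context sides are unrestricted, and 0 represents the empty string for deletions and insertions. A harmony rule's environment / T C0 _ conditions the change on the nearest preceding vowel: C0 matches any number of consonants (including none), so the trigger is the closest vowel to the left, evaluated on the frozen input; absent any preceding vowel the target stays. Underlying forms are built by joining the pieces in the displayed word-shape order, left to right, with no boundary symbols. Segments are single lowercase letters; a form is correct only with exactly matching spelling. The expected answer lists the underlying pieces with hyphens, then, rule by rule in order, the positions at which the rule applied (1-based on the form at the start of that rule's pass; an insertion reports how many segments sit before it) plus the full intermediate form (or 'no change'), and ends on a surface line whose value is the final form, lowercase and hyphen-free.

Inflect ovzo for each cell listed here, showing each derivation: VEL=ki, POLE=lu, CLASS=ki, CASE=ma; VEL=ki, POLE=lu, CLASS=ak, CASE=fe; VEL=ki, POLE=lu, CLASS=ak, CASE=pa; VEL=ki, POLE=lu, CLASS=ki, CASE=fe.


cell VEL=ki, POLE=lu, CLASS=ki, CASE=ma:
underlying: ovzo-u-e-zu-u
1. o -> e, u -> i / F C0 _: fires at position(s) 8: ovzoueziu
2. e, i -> 0 / V _: fires at position(s) 6: ovzouziu
surface: ovzouziu

cell VEL=ki, POLE=lu, CLASS=ak, CASE=fe:
underlying: ovzo-u-e-ez-a
1. o -> e, u -> i / F C0 _: no change
2. e, i -> 0 / V _: fires at position(s) 6, 7: ovzouza
surface: ovzouza

cell VEL=ki, POLE=lu, CLASS=ak, CASE=pa:
underlying: ovzo-u-e-ez-lk
1. o -> e, u -> i / F C0 _: no change
2. e, i -> 0 / V _: fires at position(s) 6, 7: ovzouzlk
surface: ovzouzlk

cell VEL=ki, POLE=lu, CLASS=ki, CASE=fe:
underlying: ovzo-u-e-zu-a
1. o -> e, u -> i / F C0 _: fires at position(s) 8: ovzouezia
2. e, i -> 0 / V _: fires at position(s) 6: ovzouzia
surface: ovzouzia


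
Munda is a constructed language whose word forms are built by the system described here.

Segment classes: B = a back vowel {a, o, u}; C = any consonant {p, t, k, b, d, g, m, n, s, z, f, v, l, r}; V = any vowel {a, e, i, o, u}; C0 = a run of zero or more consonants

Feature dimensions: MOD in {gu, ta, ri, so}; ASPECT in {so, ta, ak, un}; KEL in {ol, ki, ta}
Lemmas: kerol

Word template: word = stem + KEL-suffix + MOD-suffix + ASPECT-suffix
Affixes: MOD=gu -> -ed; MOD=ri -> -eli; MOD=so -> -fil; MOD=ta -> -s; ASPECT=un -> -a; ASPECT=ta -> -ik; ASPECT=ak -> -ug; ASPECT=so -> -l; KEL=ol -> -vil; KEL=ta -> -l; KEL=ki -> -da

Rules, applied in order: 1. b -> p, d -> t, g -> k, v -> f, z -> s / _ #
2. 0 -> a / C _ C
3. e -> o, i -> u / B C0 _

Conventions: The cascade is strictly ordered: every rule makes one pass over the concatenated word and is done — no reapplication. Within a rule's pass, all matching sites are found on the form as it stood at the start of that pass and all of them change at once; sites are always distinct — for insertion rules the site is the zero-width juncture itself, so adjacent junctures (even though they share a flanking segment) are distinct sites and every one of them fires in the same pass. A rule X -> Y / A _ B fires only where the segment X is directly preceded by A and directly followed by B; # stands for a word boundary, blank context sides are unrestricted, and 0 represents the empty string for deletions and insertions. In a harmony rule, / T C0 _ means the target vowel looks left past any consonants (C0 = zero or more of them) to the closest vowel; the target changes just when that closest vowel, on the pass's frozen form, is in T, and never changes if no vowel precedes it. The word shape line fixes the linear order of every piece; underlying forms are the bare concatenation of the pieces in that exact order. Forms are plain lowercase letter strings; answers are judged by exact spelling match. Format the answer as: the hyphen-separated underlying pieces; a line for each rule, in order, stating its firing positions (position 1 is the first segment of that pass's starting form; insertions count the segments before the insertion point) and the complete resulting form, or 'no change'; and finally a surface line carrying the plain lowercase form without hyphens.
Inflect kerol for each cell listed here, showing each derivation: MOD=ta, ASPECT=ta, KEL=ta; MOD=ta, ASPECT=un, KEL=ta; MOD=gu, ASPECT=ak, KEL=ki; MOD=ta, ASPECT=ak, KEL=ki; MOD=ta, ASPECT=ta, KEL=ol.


cell MOD=ta, ASPECT=ta, KEL=ta:
underlying: kerol-l-s-ik
1. b -> p, d -> t, g -> k, v -> f, z -> s / _ #: no change
2. 0 -> a / C _ C: inserts after position(s) 5, 6: kerolalasik
3. e -> o, i -> u / B C0 _: fires at position(s) 10: kerolalasuk
surface: kerolalasuk

cell MOD=ta, ASPECT=un, KEL=ta:
underlying: kerol-l-s-a
1. b -> p, d -> t, g -> k, v -> f, z -> s / _ #: no change
2. 0 -> a / C _ C: inserts after position(s) 5, 6: kerolalasa
3. e -> o, i -> u / B C0 _: no change
surface: kerolalasa

cell MOD=gu, ASPECT=ak, KEL=ki:
underlying: kerol-da-ed-ug
1. b -> p, d -> t, g -> k, v -> f, z -> s / _ #: fires at position(s) 11: keroldaeduk
2. 0 -> a / C _ C: inserts after position(s) 5: keroladaeduk
3. e -> o, i -> u / B C0 _: fires at position(s) 9: keroladaoduk
surface: keroladaoduk

cell MOD=ta, ASPECT=ak, KEL=ki:
underlying: kerol-da-s-ug
1. b -> p, d -> t, g -> k, v -> f, z -> s / _ #: fires at position(s) 10: keroldasuk
2. 0 -> a / C _ C: inserts after position(s) 5: keroladasuk
3. e -> o, i -> u / B C0 _: no change
surface: keroladasuk

cell MOD=ta, ASPECT=ta, KEL=ol:
underlying: kerol-vil-s-ik
1. b -> p, d -> t, g -> k, v -> f, z -> s / _ #: no change
2. 0 -> a / C _ C: inserts after position(s) 5, 8: kerolavilasik
3. e -> o, i -> u / B C0 _: fires at position(s) 8, 12: kerolavulasuk
surface: kerolavulasuk


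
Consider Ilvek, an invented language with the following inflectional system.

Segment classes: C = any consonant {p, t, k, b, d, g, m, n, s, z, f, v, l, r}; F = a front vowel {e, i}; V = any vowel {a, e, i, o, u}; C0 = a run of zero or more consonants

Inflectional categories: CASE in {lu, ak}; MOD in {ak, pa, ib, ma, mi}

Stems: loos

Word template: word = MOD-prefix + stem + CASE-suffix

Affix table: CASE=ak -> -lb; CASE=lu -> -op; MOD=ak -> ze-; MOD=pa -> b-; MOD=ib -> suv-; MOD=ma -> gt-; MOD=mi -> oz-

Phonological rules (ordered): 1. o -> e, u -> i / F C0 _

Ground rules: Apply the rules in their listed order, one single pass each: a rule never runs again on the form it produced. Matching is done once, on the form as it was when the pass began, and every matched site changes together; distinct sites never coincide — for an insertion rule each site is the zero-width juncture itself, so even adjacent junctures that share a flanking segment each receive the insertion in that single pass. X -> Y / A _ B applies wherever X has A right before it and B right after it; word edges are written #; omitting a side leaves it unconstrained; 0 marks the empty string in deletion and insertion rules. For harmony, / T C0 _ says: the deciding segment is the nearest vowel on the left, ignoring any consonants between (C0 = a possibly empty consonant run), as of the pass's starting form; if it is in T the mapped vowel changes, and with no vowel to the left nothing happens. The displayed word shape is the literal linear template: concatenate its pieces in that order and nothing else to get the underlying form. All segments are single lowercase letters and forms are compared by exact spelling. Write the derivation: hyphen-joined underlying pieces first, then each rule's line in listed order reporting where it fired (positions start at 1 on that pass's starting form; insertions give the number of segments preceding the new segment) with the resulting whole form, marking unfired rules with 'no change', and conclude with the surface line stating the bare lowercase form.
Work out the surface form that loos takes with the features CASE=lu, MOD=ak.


underlying: ze-loos-op
1. o -> e, u -> i / F C0 _: fires at position(s) 4: zeleosop
surface: zeleosop
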